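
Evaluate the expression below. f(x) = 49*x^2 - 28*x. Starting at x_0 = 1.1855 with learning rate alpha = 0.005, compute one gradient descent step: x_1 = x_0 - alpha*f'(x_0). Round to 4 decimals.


We compute the gradient at x_0 and apply the update.
f'(x) = 98*x - 28
f'(1.1855) = 98*1.1855 - 28 = 88.179
x_1 = 1.1855 - 0.005*88.179 = 0.7446


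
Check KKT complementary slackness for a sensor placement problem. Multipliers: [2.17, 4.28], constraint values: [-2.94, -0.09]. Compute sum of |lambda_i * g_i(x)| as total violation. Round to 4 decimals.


KKT complementary slackness check:
lambda_1 * g_1 = 2.17 * -2.94 = -6.3798
lambda_2 * g_2 = 4.28 * -0.09 = -0.3852
Total violation = 6.3798 + 0.3852 = 6.765


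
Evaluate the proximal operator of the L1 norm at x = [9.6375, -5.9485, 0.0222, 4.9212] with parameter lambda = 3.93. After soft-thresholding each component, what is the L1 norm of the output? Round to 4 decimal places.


Soft-thresholding with lambda = 3.93:
prox(9.6375) = sign(9.6375)*max(|9.6375| - 3.93, 0) = 5.7075
prox(-5.9485) = sign(-5.9485)*max(|-5.9485| - 3.93, 0) = -2.0185
prox(0.0222) = sign(0.0222)*max(|0.0222| - 3.93, 0) = 0.0
prox(4.9212) = sign(4.9212)*max(|4.9212| - 3.93, 0) = 0.9912
prox(x) = [5.7075, -2.0185, 0.0, 0.9912]
||prox(x)||_1 = 5.7075 + 2.0185 + 0.0 + 0.9912 = 8.7172


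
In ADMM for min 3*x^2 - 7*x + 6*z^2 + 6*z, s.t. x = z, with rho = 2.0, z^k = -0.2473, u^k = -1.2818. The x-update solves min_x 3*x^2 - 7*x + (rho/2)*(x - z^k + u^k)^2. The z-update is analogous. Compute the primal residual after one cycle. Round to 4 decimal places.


ADMM iteration with rho = 2.0, z^k = -0.2473, u^k = -1.2818
Step 1: x-update.
Minimize 3*x^2 - 7*x + (2.0/2)*(x + 0.2473 - 1.2818)^2
FOC: (2*3 + 2.0)*x = 7 + 2.0*(-0.2473 + 1.2818)
x^{k+1} = 1.1336
Step 2: z-update.
Minimize 6*z^2 + 6*z + (2.0/2)*(1.1336 - z - 1.2818)^2
FOC: (2*6 + 2.0)*z = -6 + 2.0*(1.1336 - 1.2818)
z^{k+1} = -0.4497
Step 3: u-update.
u^{k+1} = -1.2818 + 1.1336 + 0.4497 = 0.3016
Step 4: Primal residual = |1.1336 + 0.4497| = 1.5834


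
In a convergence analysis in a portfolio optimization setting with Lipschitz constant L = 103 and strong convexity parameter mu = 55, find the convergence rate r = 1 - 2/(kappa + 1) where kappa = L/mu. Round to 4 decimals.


Step 1: Compute the condition number.
kappa = L/mu = 103/55 = 1.8727
Step 2: Compute the convergence rate.
r = 1 - 2/(kappa + 1) = 1 - 2*mu/(L + mu) = (L - mu)/(L + mu) = 48/158 = 0.3038


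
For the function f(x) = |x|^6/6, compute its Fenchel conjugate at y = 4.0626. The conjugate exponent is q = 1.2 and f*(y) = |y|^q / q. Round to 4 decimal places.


The conjugate exponent q satisfies 1/p + 1/q = 1.
p = 6, so q = 6/(6 - 1) = 1.2
|y|^q = 4.0626^1.2 = 5.3773
f*(4.0626) = 5.3773 / 1.2 = 4.4811


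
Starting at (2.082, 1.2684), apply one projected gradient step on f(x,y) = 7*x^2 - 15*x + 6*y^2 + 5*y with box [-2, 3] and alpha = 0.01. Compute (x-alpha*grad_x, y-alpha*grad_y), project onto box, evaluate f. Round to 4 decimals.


Step 1: Compute gradient at (2.082, 1.2684).
grad_x = 2*7*2.082 - 15 = 14.148
grad_y = 2*6*1.2684 + 5 = 20.2208
Step 2: Gradient step.
x_raw = 2.082 - 0.01*14.148 = 1.9405
y_raw = 1.2684 - 0.01*20.2208 = 1.0662
Step 3: Project onto [-2, 3].
x_proj = clip(1.9405) = 1.9405
y_proj = clip(1.0662) = 1.0662
Step 4: Evaluate f.
f(1.9405, 1.0662) = 9.4031


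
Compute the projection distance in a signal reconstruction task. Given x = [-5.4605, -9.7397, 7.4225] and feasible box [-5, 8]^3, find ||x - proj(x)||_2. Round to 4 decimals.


Project each component onto [-5, 8].
clip(-5.4605) = -5.0, clip(-9.7397) = -5.0, clip(7.4225) = 7.4225
Projection = [-5.0, -5.0, 7.4225]
Squared diffs: [0.2121, 22.4648, 0.0]
Distance = sqrt(22.6769) = 4.762


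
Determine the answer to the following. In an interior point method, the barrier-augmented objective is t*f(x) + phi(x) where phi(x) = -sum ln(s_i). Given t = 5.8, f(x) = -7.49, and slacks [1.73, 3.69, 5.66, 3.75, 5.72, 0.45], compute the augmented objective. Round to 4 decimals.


Step 1: Compute log-barrier.
ln values: [0.5481, 1.3056, 1.7334, 1.3218, 1.744, -0.7985]
phi = -(0.5481 + 1.3056 + 1.7334 + 1.3218 + 1.744 - 0.7985) = -5.8544
Step 2: Compute augmented objective.
t*f(x) = 5.8*-7.49 = -43.442
Total = -43.442 - 5.8544 = -49.2964


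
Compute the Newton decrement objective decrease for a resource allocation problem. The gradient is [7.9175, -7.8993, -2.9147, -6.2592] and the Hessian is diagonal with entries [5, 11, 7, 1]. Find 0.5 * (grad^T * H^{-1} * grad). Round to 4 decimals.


Step 1: H is diagonal, so H^(-1) * g = [1.5835, -0.7181, -0.4164, -6.2592].
Step 2: g^T H^(-1) g = sum_i g_i^2 / H_ii
  = (7.9175)^2/5 + (-7.8993)^2/11 + (-2.9147)^2/7 + (-6.2592)^2/1
  = 12.5374 + 5.6726 + 1.2136 + 39.1776 = 58.6012
Step 3: Objective decrease = 0.5 * g^T H^(-1) g = 29.3006


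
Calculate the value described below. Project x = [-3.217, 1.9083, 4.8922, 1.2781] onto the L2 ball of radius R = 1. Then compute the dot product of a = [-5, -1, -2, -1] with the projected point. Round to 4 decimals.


Step 1: Compute ||x|| (intermediates to 6 decimals).
||x|| = sqrt((-3.217)^2 + 1.9083^2 + 4.8922^2 + 1.2781^2) = 6.289504
Step 2: Project.
Since ||x|| > R, scale = R/||x|| = 1/6.289504 = 0.158995, proj(x) = scale * x
proj(x) = [-0.511487, 0.30341, 0.777835, 0.203212]
Step 3: Dot product.
a^T * proj(x) = -5*(-0.511487) - 1*0.30341 - 2*0.777835 - 1*0.203212 = 0.4951


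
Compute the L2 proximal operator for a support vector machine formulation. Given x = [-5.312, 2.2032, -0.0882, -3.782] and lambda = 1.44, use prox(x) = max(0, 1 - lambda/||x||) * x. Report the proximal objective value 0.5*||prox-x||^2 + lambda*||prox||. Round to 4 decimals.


Step 1: Compute ||x||.
||x|| = 6.8835
Step 2: Compute scaling factor.
scale = max(0, 1 - 1.44/6.8835) = 0.7908
Step 3: prox(x) = [-4.2008, 1.7423, -0.0697, -2.9908]
||prox(x)|| = 5.4435
Step 4: Proximal objective.
0.5*||prox-x||^2 = 1.0368
lambda*||prox|| = 7.8386
Total = 8.8755


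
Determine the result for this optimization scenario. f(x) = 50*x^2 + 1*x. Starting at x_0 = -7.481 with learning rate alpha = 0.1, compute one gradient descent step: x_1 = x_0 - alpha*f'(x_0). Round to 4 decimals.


We compute the gradient at x_0 and apply the update.
f'(x) = 100*x + 1
f'(-7.481) = 100*-7.481 + 1 = -747.1
x_1 = -7.481 - 0.1*-747.1 = 67.229


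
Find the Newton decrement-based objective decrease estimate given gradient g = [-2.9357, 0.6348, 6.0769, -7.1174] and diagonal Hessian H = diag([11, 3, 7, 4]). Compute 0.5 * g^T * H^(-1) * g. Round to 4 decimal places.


Step 1: H is diagonal, so H^(-1) * g = [-0.2669, 0.2116, 0.8681, -1.7794].
Step 2: g^T H^(-1) g = sum_i g_i^2 / H_ii
  = (-2.9357)^2/11 + (0.6348)^2/3 + (6.0769)^2/7 + (-7.1174)^2/4
  = 0.7835 + 0.1343 + 5.2755 + 12.6643 = 18.8577
Step 3: Objective decrease = 0.5 * g^T H^(-1) g = 9.4288


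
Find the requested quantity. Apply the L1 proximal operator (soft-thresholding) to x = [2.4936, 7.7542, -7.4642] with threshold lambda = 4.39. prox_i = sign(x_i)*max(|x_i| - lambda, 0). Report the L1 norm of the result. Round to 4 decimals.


Soft-thresholding with lambda = 4.39:
prox(2.4936) = sign(2.4936)*max(|2.4936| - 4.39, 0) = 0.0
prox(7.7542) = sign(7.7542)*max(|7.7542| - 4.39, 0) = 3.3642
prox(-7.4642) = sign(-7.4642)*max(|-7.4642| - 4.39, 0) = -3.0742
prox(x) = [0.0, 3.3642, -3.0742]
||prox(x)||_1 = 0.0 + 3.3642 + 3.0742 = 6.4384


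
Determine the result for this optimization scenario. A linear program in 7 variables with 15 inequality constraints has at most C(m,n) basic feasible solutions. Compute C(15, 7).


Each vertex corresponds to some choice of n active constraints out of m, so the number of vertices is at most C(m, n) = m! / (n!(m-n)!).
m = 15, n = 7
Numerator: 15 * 14 * 13 * 12 * 11 * 10 * 9
Denominator: 7! = 5040
C(15, 7) = 6435


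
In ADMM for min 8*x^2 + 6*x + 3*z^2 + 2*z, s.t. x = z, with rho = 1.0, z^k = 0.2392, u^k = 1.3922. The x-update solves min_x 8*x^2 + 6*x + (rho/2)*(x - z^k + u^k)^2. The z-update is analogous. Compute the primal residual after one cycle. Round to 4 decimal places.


ADMM iteration with rho = 1.0, z^k = 0.2392, u^k = 1.3922
Step 1: x-update.
Minimize 8*x^2 + 6*x + (1.0/2)*(x - 0.2392 + 1.3922)^2
FOC: (2*8 + 1.0)*x = -6 + 1.0*(0.2392 - 1.3922)
x^{k+1} = -0.4208
Step 2: z-update.
Minimize 3*z^2 + 2*z + (1.0/2)*(-0.4208 - z + 1.3922)^2
FOC: (2*3 + 1.0)*z = -2 + 1.0*(-0.4208 + 1.3922)
z^{k+1} = -0.1469
Step 3: u-update.
u^{k+1} = 1.3922 - 0.4208 + 0.1469 = 1.1184
Step 4: Primal residual = |-0.4208 + 0.1469| = 0.2738


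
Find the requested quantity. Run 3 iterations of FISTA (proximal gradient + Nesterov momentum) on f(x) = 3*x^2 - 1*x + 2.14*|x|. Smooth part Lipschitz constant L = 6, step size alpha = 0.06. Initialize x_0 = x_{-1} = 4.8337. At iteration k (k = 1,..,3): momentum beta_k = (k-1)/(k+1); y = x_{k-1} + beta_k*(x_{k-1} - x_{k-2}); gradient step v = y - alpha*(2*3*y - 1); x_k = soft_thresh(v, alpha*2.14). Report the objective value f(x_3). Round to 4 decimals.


FISTA on f(x) = 3*x^2 - 1*x + 2.14*|x|
L = 6, alpha = 0.06
Iteration 1: beta = 0.0, y = 4.8337 + 0.0*(4.8337 - 4.8337) = 4.8337
  grad(y) = 28.0022, v = y - alpha*grad = 3.1536
  prox(v) = soft_thresh(3.1536, 0.1284) = 3.0252
Iteration 2: beta = 0.3333, y = 3.0252 + 0.3333*(3.0252 - 4.8337) = 2.4223
  grad(y) = 13.5339, v = y - alpha*grad = 1.6103
  prox(v) = soft_thresh(1.6103, 0.1284) = 1.4819
Iteration 3: beta = 0.5, y = 1.4819 + 0.5*(1.4819 - 3.0252) = 0.7102
  grad(y) = 3.2615, v = y - alpha*grad = 0.5146
  prox(v) = soft_thresh(0.5146, 0.1284) = 0.3862
f(x_3) = 3*0.3862^2 - 1*0.3862 + 2.14*|0.3862| = 0.8876


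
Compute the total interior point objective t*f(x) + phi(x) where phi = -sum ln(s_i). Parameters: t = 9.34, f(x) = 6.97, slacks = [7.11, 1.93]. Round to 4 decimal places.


Step 1: Compute log-barrier.
ln values: [1.9615, 0.6575]
phi = -(1.9615 + 0.6575) = -2.619
Step 2: Compute augmented objective.
t*f(x) = 9.34*6.97 = 65.0998
Total = 65.0998 - 2.619 = 62.4808


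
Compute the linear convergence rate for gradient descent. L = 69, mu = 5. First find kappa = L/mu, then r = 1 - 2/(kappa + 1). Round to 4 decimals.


Step 1: Compute the condition number.
kappa = L/mu = 69/5 = 13.8
Step 2: Compute the convergence rate.
r = 1 - 2/(kappa + 1) = 1 - 2*mu/(L + mu) = (L - mu)/(L + mu) = 64/74 = 0.8649


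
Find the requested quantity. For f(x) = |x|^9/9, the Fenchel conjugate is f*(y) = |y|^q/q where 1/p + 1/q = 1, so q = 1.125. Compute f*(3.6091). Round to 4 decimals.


The conjugate exponent q satisfies 1/p + 1/q = 1.
p = 9, so q = 9/(9 - 1) = 1.125
|y|^q = 3.6091^1.125 = 4.2371
f*(3.6091) = 4.2371 / 1.125 = 3.7664


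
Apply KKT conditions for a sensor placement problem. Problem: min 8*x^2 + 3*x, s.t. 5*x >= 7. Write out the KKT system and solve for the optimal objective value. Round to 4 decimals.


Step 1: Try lambda = 0 (constraint inactive).
x_unc = -3/(2*8) = -0.1875
Check: 5*-0.1875 = -0.9375 < 7 -- violated!
Step 2: Constraint must be active: 5*x = 7
x* = 7/5 = 1.4
lambda = (2*8*1.4 + 3)/5 = 5.08
Step 3: Compute optimal value.
f(x*) = 8*1.4^2 + 3*1.4 = 19.88


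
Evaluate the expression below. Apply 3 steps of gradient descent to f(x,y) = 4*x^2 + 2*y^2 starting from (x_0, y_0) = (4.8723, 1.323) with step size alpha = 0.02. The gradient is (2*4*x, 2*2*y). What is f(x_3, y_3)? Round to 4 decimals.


Gradient descent on f(x,y) = 4*x^2 + 2*y^2.
Starting point: (4.8723, 1.323), alpha = 0.02
Step 1: grad_x = 2*4*4.8723 = 38.9784, grad_y = 2*2*1.323 = 5.292
  x_1 = 4.8723 - 0.02*38.9784 = 4.0927
  y_1 = 1.323 - 0.02*5.292 = 1.2172
Step 2: grad_x = 2*4*4.0927 = 32.7419, grad_y = 2*2*1.2172 = 4.8686
  x_2 = 4.0927 - 0.02*32.7419 = 3.4379
  y_2 = 1.2172 - 0.02*4.8686 = 1.1198
Step 3: grad_x = 2*4*3.4379 = 27.5032, grad_y = 2*2*1.1198 = 4.4791
  x_3 = 3.4379 - 0.02*27.5032 = 2.8878
  y_3 = 1.1198 - 0.02*4.4791 = 1.0302
f(2.8878, 1.0302) = 4*2.8878^2 + 2*1.0302^2 = 35.4809


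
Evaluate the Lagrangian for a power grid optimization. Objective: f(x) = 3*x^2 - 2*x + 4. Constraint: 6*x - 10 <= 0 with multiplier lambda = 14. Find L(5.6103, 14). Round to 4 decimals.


Step 1: Evaluate f(x).
f(5.6103) = 3*5.6103^2 - 2*5.6103 + 4 = 87.2058
Step 2: Evaluate g(x).
g(5.6103) = 6*5.6103 - 10 = 23.6618
Step 3: Compute Lagrangian.
L = 87.2058 + 14*23.6618 = 418.471


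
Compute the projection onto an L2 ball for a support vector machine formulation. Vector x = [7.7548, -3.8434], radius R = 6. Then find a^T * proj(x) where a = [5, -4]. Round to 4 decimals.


Step 1: Compute ||x|| (intermediates to 6 decimals).
||x|| = sqrt(7.7548^2 + (-3.8434)^2) = 8.654978
Step 2: Project.
Since ||x|| > R, scale = R/||x|| = 6/8.654978 = 0.693243, proj(x) = scale * x
proj(x) = [5.375961, -2.66441]
Step 3: Dot product.
a^T * proj(x) = 5*5.375961 - 4*(-2.66441) = 37.5374


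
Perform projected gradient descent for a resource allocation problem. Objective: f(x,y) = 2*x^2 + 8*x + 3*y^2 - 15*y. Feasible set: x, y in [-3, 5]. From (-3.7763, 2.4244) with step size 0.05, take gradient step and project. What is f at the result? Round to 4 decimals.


Step 1: Compute gradient at (-3.7763, 2.4244).
grad_x = 2*2*-3.7763 + 8 = -7.1052
grad_y = 2*3*2.4244 - 15 = -0.4536
Step 2: Gradient step.
x_raw = -3.7763 - 0.05*-7.1052 = -3.421
y_raw = 2.4244 - 0.05*-0.4536 = 2.4471
Step 3: Project onto [-3, 5].
x_proj = clip(-3.421) = -3.0
y_proj = clip(2.4471) = 2.4471
Step 4: Evaluate f.
f(-3.0, 2.4471) = -24.7416


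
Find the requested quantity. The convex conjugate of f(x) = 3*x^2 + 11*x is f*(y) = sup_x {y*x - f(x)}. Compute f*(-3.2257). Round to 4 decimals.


f*(y) = sup_x {y*x - a*x^2 - b*x} = sup_x {(y-b)*x - a*x^2}
FOC: (y - b) - 2a*x = 0 => x* = (y - b)/(2a)
x* = (-3.2257 - 11)/(2*3) = -2.371
f*(-3.2257) = (y-b)^2/(4a) = (-3.2257 - 11)^2/(4*3)
= 202.3705/12 = 16.8642


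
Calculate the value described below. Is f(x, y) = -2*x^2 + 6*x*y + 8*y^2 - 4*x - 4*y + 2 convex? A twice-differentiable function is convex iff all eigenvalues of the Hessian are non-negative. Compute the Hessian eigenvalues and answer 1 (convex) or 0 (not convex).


The Hessian of f(x,y) = -2*x^2 + 6*x*y + 8*y^2 - 4*x - 4*y + 2 is:
H = [[-4, 6], [6, 16]]
Trace = -4 + 16 = 12
Determinant = -4*16 - (6)^2 = -100
Discriminant = (12)^2 - 4*-100 = 544.0
Eigenvalues: lambda_1 = -5.6619, lambda_2 = 17.6619
The function is not convex.

0


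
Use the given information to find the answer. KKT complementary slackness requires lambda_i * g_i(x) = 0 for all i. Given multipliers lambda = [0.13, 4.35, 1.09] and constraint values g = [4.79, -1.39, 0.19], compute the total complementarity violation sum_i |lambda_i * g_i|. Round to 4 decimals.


KKT complementary slackness check:
lambda_1 * g_1 = 0.13 * 4.79 = 0.6227
lambda_2 * g_2 = 4.35 * -1.39 = -6.0465
lambda_3 * g_3 = 1.09 * 0.19 = 0.2071
Total violation = 0.6227 + 6.0465 + 0.2071 = 6.8763


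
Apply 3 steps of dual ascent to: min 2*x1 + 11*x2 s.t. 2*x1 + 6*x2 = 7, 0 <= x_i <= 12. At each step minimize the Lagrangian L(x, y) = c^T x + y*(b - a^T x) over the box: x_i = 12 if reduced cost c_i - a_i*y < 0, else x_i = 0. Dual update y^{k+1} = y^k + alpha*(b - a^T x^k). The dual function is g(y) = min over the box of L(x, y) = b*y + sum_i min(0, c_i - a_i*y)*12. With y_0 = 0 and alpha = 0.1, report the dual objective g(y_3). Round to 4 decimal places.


Dual ascent for LP: min 2*x1 + 11*x2, 2*x1 + 6*x2 = 7, 0 <= x_i <= 12
Step 1: y^k = 0.0, reduced costs: (2.0, 11.0)
  x^k = (0.0, 0.0), subgradient = b - a^T x = 7.0
  y^{k+1} = 0.0 + 0.1*7.0 = 0.7
Step 2: y^k = 0.7, reduced costs: (0.6, 6.8)
  x^k = (0.0, 0.0), subgradient = b - a^T x = 7.0
  y^{k+1} = 0.7 + 0.1*7.0 = 1.4
Step 3: y^k = 1.4, reduced costs: (-0.8, 2.6)
  x^k = (12.0, 0.0), subgradient = b - a^T x = -17.0
  y^{k+1} = 1.4 + 0.1*-17.0 = -0.3
Dual objective at y_3 = -0.3: reduced costs (2.6, 12.8), box minimizer x = (0.0, 0.0)
g(y_3) = b*y + (c1 - a1*y)*x1 + (c2 - a2*y)*x2 = 7*(-0.3) + 2.6*0.0 + 12.8*0.0 = -2.1 + 0.0 + 0.0 = -2.1


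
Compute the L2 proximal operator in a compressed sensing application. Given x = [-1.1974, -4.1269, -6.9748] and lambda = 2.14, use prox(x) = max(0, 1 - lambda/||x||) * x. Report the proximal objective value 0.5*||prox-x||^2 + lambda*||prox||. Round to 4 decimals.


Step 1: Compute ||x||.
||x|| = 8.1922
Step 2: Compute scaling factor.
scale = max(0, 1 - 2.14/8.1922) = 0.7388
Step 3: prox(x) = [-0.8846, -3.0489, -5.1528]
||prox(x)|| = 6.0522
Step 4: Proximal objective.
0.5*||prox-x||^2 = 2.2898
lambda*||prox|| = 12.9517
Total = 15.2416


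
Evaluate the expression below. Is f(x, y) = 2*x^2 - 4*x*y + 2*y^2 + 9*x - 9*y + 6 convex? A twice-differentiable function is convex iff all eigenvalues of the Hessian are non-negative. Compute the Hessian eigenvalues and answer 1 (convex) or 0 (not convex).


The Hessian of f(x,y) = 2*x^2 - 4*x*y + 2*y^2 + 9*x - 9*y + 6 is:
H = [[4, -4], [-4, 4]]
Trace = 4 + 4 = 8
Determinant = 4*4 - (-4)^2 = 0
Discriminant = (8)^2 - 4*0 = 64.0
Eigenvalues: lambda_1 = 0.0, lambda_2 = 8.0
The function is convex.

1


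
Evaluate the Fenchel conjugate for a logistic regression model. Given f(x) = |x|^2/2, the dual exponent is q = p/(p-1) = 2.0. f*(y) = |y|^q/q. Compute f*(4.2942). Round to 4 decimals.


The conjugate exponent q satisfies 1/p + 1/q = 1.
p = 2, so q = 2/(2 - 1) = 2.0
|y|^q = 4.2942^2.0 = 18.4402
f*(4.2942) = 18.4402 / 2.0 = 9.2201


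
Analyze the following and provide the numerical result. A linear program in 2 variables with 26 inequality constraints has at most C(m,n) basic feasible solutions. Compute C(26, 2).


Each vertex corresponds to some choice of n active constraints out of m, so the number of vertices is at most C(m, n) = m! / (n!(m-n)!).
m = 26, n = 2
Numerator: 26 * 25
Denominator: 2! = 2
C(26, 2) = 325


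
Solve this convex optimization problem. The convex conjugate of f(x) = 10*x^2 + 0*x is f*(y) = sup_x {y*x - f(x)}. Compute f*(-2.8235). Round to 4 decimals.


f*(y) = sup_x {y*x - a*x^2 - b*x} = sup_x {(y-b)*x - a*x^2}
FOC: (y - b) - 2a*x = 0 => x* = (y - b)/(2a)
x* = (-2.8235 - 0)/(2*10) = -0.1412
f*(-2.8235) = (y-b)^2/(4a) = (-2.8235 - 0)^2/(4*10)
= 7.9722/40 = 0.1993


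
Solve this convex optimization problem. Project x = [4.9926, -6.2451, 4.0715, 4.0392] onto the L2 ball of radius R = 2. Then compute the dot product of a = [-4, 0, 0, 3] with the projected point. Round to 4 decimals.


Step 1: Compute ||x|| (intermediates to 6 decimals).
||x|| = sqrt(4.9926^2 + (-6.2451)^2 + 4.0715^2 + 4.0392^2) = 9.839694
Step 2: Project.
Since ||x|| > R, scale = R/||x|| = 2/9.839694 = 0.203258, proj(x) = scale * x
proj(x) = [1.014786, -1.269367, 0.827565, 0.821]
Step 3: Dot product.
a^T * proj(x) = -4*1.014786 + 0*(-1.269367) + 0*0.827565 + 3*0.821 = -1.5961


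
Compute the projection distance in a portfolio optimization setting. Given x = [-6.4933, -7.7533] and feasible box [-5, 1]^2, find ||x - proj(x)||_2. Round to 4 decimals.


Project each component onto [-5, 1].
clip(-6.4933) = -5.0, clip(-7.7533) = -5.0
Projection = [-5.0, -5.0]
Squared diffs: [2.2299, 7.5807]
Distance = sqrt(9.8106) = 3.1322


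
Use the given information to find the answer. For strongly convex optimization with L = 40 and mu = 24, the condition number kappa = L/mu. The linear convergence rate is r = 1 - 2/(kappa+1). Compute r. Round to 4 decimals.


Step 1: Compute the condition number.
kappa = L/mu = 40/24 = 1.6667
Step 2: Compute the convergence rate.
r = 1 - 2/(kappa + 1) = 1 - 2*mu/(L + mu) = (L - mu)/(L + mu) = 16/64 = 0.25


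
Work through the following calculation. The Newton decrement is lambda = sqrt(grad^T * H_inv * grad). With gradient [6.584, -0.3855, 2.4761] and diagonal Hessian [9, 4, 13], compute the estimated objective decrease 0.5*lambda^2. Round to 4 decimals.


Step 1: H is diagonal, so H^(-1) * g = [0.7316, -0.0964, 0.1905].
Step 2: g^T H^(-1) g = sum_i g_i^2 / H_ii
  = (6.584)^2/9 + (-0.3855)^2/4 + (2.4761)^2/13
  = 4.8166 + 0.0372 + 0.4716 = 5.3253
Step 3: Objective decrease = 0.5 * g^T H^(-1) g = 2.6627


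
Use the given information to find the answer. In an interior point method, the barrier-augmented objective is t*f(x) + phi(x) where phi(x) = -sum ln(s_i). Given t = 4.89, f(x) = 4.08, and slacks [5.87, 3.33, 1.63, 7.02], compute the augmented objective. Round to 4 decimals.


Step 1: Compute log-barrier.
ln values: [1.7699, 1.203, 0.4886, 1.9488]
phi = -(1.7699 + 1.203 + 0.4886 + 1.9488) = -5.4102
Step 2: Compute augmented objective.
t*f(x) = 4.89*4.08 = 19.9512
Total = 19.9512 - 5.4102 = 14.541


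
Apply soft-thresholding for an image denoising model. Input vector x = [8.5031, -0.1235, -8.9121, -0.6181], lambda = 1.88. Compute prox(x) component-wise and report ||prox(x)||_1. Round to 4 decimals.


Soft-thresholding with lambda = 1.88:
prox(8.5031) = sign(8.5031)*max(|8.5031| - 1.88, 0) = 6.6231
prox(-0.1235) = sign(-0.1235)*max(|-0.1235| - 1.88, 0) = 0.0
prox(-8.9121) = sign(-8.9121)*max(|-8.9121| - 1.88, 0) = -7.0321
prox(-0.6181) = sign(-0.6181)*max(|-0.6181| - 1.88, 0) = 0.0
prox(x) = [6.6231, 0.0, -7.0321, 0.0]
||prox(x)||_1 = 6.6231 + 0.0 + 7.0321 + 0.0 = 13.6552


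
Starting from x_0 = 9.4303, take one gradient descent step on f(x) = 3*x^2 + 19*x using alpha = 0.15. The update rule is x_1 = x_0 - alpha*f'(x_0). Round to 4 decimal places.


We compute the gradient at x_0 and apply the update.
f'(x) = 6*x + 19
f'(9.4303) = 6*9.4303 + 19 = 75.5818
x_1 = 9.4303 - 0.15*75.5818 = -1.907


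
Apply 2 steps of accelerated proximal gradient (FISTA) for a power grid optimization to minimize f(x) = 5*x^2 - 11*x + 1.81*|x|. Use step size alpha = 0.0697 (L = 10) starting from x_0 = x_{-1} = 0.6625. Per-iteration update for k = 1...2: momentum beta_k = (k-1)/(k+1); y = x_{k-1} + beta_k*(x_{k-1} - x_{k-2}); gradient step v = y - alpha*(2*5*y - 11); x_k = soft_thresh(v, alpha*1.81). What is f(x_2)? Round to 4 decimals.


FISTA on f(x) = 5*x^2 - 11*x + 1.81*|x|
L = 10, alpha = 0.0697
Iteration 1: beta = 0.0, y = 0.6625 + 0.0*(0.6625 - 0.6625) = 0.6625
  grad(y) = -4.375, v = y - alpha*grad = 0.9674
  prox(v) = soft_thresh(0.9674, 0.1262) = 0.8413
Iteration 2: beta = 0.3333, y = 0.8413 + 0.3333*(0.8413 - 0.6625) = 0.9009
  grad(y) = -1.9913, v = y - alpha*grad = 1.0397
  prox(v) = soft_thresh(1.0397, 0.1262) = 0.9135
f(x_2) = 5*0.9135^2 - 11*0.9135 + 1.81*|0.9135| = -4.2227


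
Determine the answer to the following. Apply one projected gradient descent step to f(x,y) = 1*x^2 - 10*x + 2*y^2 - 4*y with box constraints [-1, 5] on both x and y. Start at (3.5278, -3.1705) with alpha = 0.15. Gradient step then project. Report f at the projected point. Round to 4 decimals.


Step 1: Compute gradient at (3.5278, -3.1705).
grad_x = 2*1*3.5278 - 10 = -2.9444
grad_y = 2*2*-3.1705 - 4 = -16.682
Step 2: Gradient step.
x_raw = 3.5278 - 0.15*-2.9444 = 3.9695
y_raw = -3.1705 - 0.15*-16.682 = -0.6682
Step 3: Project onto [-1, 5].
x_proj = clip(3.9695) = 3.9695
y_proj = clip(-0.6682) = -0.6682
Step 4: Evaluate f.
f(3.9695, -0.6682) = -20.3722


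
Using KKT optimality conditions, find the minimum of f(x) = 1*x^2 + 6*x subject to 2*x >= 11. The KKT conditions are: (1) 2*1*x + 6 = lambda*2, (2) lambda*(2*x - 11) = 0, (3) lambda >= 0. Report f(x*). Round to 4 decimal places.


Step 1: Try lambda = 0 (constraint inactive).
x_unc = -6/(2*1) = -3.0
Check: 2*-3.0 = -6.0 < 11 -- violated!
Step 2: Constraint must be active: 2*x = 11
x* = 11/2 = 5.5
lambda = (2*1*5.5 + 6)/2 = 8.5
Step 3: Compute optimal value.
f(x*) = 1*5.5^2 + 6*5.5 = 63.25


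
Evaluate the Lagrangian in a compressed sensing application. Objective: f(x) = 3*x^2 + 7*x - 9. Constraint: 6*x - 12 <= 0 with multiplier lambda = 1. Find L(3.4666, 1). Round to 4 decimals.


Step 1: Evaluate f(x).
f(3.4666) = 3*3.4666^2 + 7*3.4666 - 9 = 51.3181
Step 2: Evaluate g(x).
g(3.4666) = 6*3.4666 - 12 = 8.7996
Step 3: Compute Lagrangian.
L = 51.3181 + 1*8.7996 = 60.1177


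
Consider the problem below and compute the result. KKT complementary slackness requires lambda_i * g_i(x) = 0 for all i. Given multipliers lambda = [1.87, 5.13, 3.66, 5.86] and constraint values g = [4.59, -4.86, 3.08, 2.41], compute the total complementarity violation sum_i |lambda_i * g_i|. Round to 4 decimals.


KKT complementary slackness check:
lambda_1 * g_1 = 1.87 * 4.59 = 8.5833
lambda_2 * g_2 = 5.13 * -4.86 = -24.9318
lambda_3 * g_3 = 3.66 * 3.08 = 11.2728
lambda_4 * g_4 = 5.86 * 2.41 = 14.1226
Total violation = 8.5833 + 24.9318 + 11.2728 + 14.1226 = 58.9105


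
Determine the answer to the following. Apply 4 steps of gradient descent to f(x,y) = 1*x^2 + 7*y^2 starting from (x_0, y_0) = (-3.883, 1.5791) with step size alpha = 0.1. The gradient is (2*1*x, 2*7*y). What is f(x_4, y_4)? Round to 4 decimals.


Gradient descent on f(x,y) = 1*x^2 + 7*y^2.
Starting point: (-3.883, 1.5791), alpha = 0.1
Step 1: grad_x = 2*1*-3.883 = -7.766, grad_y = 2*7*1.5791 = 22.1074
  x_1 = -3.883 - 0.1*-7.766 = -3.1064
  y_1 = 1.5791 - 0.1*22.1074 = -0.6316
Step 2: grad_x = 2*1*-3.1064 = -6.2128, grad_y = 2*7*-0.6316 = -8.843
  x_2 = -3.1064 - 0.1*-6.2128 = -2.4851
  y_2 = -0.6316 - 0.1*-8.843 = 0.2527
Step 3: grad_x = 2*1*-2.4851 = -4.9702, grad_y = 2*7*0.2527 = 3.5372
  x_3 = -2.4851 - 0.1*-4.9702 = -1.9881
  y_3 = 0.2527 - 0.1*3.5372 = -0.1011
Step 4: grad_x = 2*1*-1.9881 = -3.9762, grad_y = 2*7*-0.1011 = -1.4149
  x_4 = -1.9881 - 0.1*-3.9762 = -1.5905
  y_4 = -0.1011 - 0.1*-1.4149 = 0.0404
f(-1.5905, 0.0404) = 1*(-1.5905)^2 + 7*0.0404^2 = 2.5411


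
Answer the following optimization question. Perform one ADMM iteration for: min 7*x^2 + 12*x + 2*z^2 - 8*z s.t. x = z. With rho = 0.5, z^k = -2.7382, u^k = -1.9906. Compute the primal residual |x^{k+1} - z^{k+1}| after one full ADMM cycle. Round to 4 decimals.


ADMM iteration with rho = 0.5, z^k = -2.7382, u^k = -1.9906
Step 1: x-update.
Minimize 7*x^2 + 12*x + (0.5/2)*(x + 2.7382 - 1.9906)^2
FOC: (2*7 + 0.5)*x = -12 + 0.5*(-2.7382 + 1.9906)
x^{k+1} = -0.8534
Step 2: z-update.
Minimize 2*z^2 - 8*z + (0.5/2)*(-0.8534 - z - 1.9906)^2
FOC: (2*2 + 0.5)*z = 8 + 0.5*(-0.8534 - 1.9906)
z^{k+1} = 1.4618
Step 3: u-update.
u^{k+1} = -1.9906 - 0.8534 - 1.4618 = -4.3057
Step 4: Primal residual = |-0.8534 - 1.4618| = 2.3151


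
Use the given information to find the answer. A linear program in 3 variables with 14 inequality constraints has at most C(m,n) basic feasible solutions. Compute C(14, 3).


Each vertex corresponds to some choice of n active constraints out of m, so the number of vertices is at most C(m, n) = m! / (n!(m-n)!).
m = 14, n = 3
Numerator: 14 * 13 * 12
Denominator: 3! = 6
C(14, 3) = 364


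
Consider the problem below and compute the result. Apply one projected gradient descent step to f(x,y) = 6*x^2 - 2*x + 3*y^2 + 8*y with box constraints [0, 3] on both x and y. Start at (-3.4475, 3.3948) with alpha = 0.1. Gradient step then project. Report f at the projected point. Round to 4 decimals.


Step 1: Compute gradient at (-3.4475, 3.3948).
grad_x = 2*6*-3.4475 - 2 = -43.37
grad_y = 2*3*3.3948 + 8 = 28.3688
Step 2: Gradient step.
x_raw = -3.4475 - 0.1*-43.37 = 0.8895
y_raw = 3.3948 - 0.1*28.3688 = 0.5579
Step 3: Project onto [0, 3].
x_proj = clip(0.8895) = 0.8895
y_proj = clip(0.5579) = 0.5579
Step 4: Evaluate f.
f(0.8895, 0.5579) = 8.3654


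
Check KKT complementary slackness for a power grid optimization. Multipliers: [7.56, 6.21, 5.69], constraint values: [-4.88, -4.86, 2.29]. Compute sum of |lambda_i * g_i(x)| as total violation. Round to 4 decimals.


KKT complementary slackness check:
lambda_1 * g_1 = 7.56 * -4.88 = -36.8928
lambda_2 * g_2 = 6.21 * -4.86 = -30.1806
lambda_3 * g_3 = 5.69 * 2.29 = 13.0301
Total violation = 36.8928 + 30.1806 + 13.0301 = 80.1035


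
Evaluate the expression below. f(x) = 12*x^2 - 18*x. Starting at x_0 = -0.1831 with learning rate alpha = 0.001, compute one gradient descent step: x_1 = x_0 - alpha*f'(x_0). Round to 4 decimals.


We compute the gradient at x_0 and apply the update.
f'(x) = 24*x - 18
f'(-0.1831) = 24*-0.1831 - 18 = -22.3944
x_1 = -0.1831 - 0.001*-22.3944 = -0.1607


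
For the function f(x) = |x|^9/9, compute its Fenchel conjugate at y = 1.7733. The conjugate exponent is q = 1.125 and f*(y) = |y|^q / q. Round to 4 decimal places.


The conjugate exponent q satisfies 1/p + 1/q = 1.
p = 9, so q = 9/(9 - 1) = 1.125
|y|^q = 1.7733^1.125 = 1.9049
f*(1.7733) = 1.9049 / 1.125 = 1.6933


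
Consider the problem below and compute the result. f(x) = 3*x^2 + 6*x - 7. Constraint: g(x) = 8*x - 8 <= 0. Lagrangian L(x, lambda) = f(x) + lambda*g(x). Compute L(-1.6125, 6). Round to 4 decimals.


Step 1: Evaluate f(x).
f(-1.6125) = 3*(-1.6125)^2 + 6*(-1.6125) - 7 = -8.8745
Step 2: Evaluate g(x).
g(-1.6125) = 8*-1.6125 - 8 = -20.9
Step 3: Compute Lagrangian.
L = -8.8745 + 6*-20.9 = -134.2745


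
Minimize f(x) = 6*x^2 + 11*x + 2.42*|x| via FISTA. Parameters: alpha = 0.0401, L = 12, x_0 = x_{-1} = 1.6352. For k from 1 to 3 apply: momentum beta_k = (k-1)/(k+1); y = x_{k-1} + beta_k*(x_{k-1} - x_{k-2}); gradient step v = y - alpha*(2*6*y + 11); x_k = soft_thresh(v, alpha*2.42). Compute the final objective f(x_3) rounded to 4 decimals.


FISTA on f(x) = 6*x^2 + 11*x + 2.42*|x|
L = 12, alpha = 0.0401
Iteration 1: beta = 0.0, y = 1.6352 + 0.0*(1.6352 - 1.6352) = 1.6352
  grad(y) = 30.6224, v = y - alpha*grad = 0.4072
  prox(v) = soft_thresh(0.4072, 0.097) = 0.3102
Iteration 2: beta = 0.3333, y = 0.3102 + 0.3333*(0.3102 - 1.6352) = -0.1315
  grad(y) = 9.4224, v = y - alpha*grad = -0.5093
  prox(v) = soft_thresh(-0.5093, 0.097) = -0.4123
Iteration 3: beta = 0.5, y = -0.4123 + 0.5*(-0.4123 - 0.3102) = -0.7735
  grad(y) = 1.7181, v = y - alpha*grad = -0.8424
  prox(v) = soft_thresh(-0.8424, 0.097) = -0.7453
f(x_3) = 6*(-0.7453)^2 + 11*(-0.7453) + 2.42*|-0.7453| = -3.0618


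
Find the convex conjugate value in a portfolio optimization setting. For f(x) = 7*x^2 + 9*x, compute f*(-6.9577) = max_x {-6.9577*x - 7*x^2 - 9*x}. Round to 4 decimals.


f*(y) = sup_x {y*x - a*x^2 - b*x} = sup_x {(y-b)*x - a*x^2}
FOC: (y - b) - 2a*x = 0 => x* = (y - b)/(2a)
x* = (-6.9577 - 9)/(2*7) = -1.1398
f*(-6.9577) = (y-b)^2/(4a) = (-6.9577 - 9)^2/(4*7)
= 254.6482/28 = 9.0946


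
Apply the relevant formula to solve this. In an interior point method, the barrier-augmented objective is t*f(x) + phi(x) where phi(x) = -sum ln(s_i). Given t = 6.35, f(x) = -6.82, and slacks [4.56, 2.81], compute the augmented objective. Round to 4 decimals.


Step 1: Compute log-barrier.
ln values: [1.5173, 1.0332]
phi = -(1.5173 + 1.0332) = -2.5505
Step 2: Compute augmented objective.
t*f(x) = 6.35*-6.82 = -43.307
Total = -43.307 - 2.5505 = -45.8575


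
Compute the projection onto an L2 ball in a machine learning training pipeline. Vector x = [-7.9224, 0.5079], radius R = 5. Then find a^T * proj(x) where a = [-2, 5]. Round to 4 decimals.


Step 1: Compute ||x|| (intermediates to 6 decimals).
||x|| = sqrt((-7.9224)^2 + 0.5079^2) = 7.938664
Step 2: Project.
Since ||x|| > R, scale = R/||x|| = 5/7.938664 = 0.629829, proj(x) = scale * x
proj(x) = [-4.989757, 0.31989]
Step 3: Dot product.
a^T * proj(x) = -2*(-4.989757) + 5*0.31989 = 11.579


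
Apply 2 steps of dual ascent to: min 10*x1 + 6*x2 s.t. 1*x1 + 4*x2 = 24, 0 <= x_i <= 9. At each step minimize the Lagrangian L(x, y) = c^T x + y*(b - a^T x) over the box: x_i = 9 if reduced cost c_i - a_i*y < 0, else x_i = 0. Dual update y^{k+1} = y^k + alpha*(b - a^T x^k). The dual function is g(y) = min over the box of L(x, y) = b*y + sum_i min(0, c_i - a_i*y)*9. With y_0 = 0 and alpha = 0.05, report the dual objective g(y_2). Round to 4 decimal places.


Dual ascent for LP: min 10*x1 + 6*x2, 1*x1 + 4*x2 = 24, 0 <= x_i <= 9
Step 1: y^k = 0.0, reduced costs: (10.0, 6.0)
  x^k = (0.0, 0.0), subgradient = b - a^T x = 24.0
  y^{k+1} = 0.0 + 0.05*24.0 = 1.2
Step 2: y^k = 1.2, reduced costs: (8.8, 1.2)
  x^k = (0.0, 0.0), subgradient = b - a^T x = 24.0
  y^{k+1} = 1.2 + 0.05*24.0 = 2.4
Dual objective at y_2 = 2.4: reduced costs (7.6, -3.6), box minimizer x = (0.0, 9.0)
g(y_2) = b*y + (c1 - a1*y)*x1 + (c2 - a2*y)*x2 = 24*2.4 + 7.6*0.0 + (-3.6)*9.0 = 57.6 + 0.0 - 32.4 = 25.2


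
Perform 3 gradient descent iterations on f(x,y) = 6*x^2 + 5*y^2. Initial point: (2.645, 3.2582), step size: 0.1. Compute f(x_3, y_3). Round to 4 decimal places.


Gradient descent on f(x,y) = 6*x^2 + 5*y^2.
Starting point: (2.645, 3.2582), alpha = 0.1
Step 1: grad_x = 2*6*2.645 = 31.74, grad_y = 2*5*3.2582 = 32.582
  x_1 = 2.645 - 0.1*31.74 = -0.529
  y_1 = 3.2582 - 0.1*32.582 = -0.0
Step 2: grad_x = 2*6*-0.529 = -6.348, grad_y = 2*5*-0.0 = -0.0
  x_2 = -0.529 - 0.1*-6.348 = 0.1058
  y_2 = -0.0 - 0.1*-0.0 = 0.0
Step 3: grad_x = 2*6*0.1058 = 1.2696, grad_y = 2*5*0.0 = 0.0
  x_3 = 0.1058 - 0.1*1.2696 = -0.0212
  y_3 = 0.0 - 0.1*0.0 = 0.0
f(-0.0212, 0.0) = 6*(-0.0212)^2 + 5*0.0^2 = 0.0027


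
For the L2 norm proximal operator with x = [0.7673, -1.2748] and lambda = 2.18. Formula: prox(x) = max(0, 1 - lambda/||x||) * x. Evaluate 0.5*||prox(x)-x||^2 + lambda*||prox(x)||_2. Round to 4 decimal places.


Step 1: Compute ||x||.
||x|| = 1.4879
Step 2: Compute scaling factor.
scale = max(0, 1 - 2.18/1.4879) = 0.0
Step 3: prox(x) = [0.0, -0.0]
||prox(x)|| = 0.0
Step 4: Proximal objective.
0.5*||prox-x||^2 = 1.1069
lambda*||prox|| = 0.0
Total = 1.1069


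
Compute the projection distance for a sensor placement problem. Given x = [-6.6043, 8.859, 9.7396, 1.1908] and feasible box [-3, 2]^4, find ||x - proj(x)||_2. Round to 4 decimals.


Project each component onto [-3, 2].
clip(-6.6043) = -3.0, clip(8.859) = 2.0, clip(9.7396) = 2.0, clip(1.1908) = 1.1908
Projection = [-3.0, 2.0, 2.0, 1.1908]
Squared diffs: [12.991, 47.0459, 59.9014, 0.0]
Distance = sqrt(119.9383) = 10.9516


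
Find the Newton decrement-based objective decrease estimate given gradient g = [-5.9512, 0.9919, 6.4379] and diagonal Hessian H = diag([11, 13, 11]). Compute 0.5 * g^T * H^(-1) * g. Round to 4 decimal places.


Step 1: H is diagonal, so H^(-1) * g = [-0.541, 0.0763, 0.5853].
Step 2: g^T H^(-1) g = sum_i g_i^2 / H_ii
  = (-5.9512)^2/11 + (0.9919)^2/13 + (6.4379)^2/11
  = 3.2197 + 0.0757 + 3.7679 = 7.0633
Step 3: Objective decrease = 0.5 * g^T H^(-1) g = 3.5316


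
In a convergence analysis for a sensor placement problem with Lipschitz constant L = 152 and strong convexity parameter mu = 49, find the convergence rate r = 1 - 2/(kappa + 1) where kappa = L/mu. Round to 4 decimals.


Step 1: Compute the condition number.
kappa = L/mu = 152/49 = 3.102
Step 2: Compute the convergence rate.
r = 1 - 2/(kappa + 1) = 1 - 2*mu/(L + mu) = (L - mu)/(L + mu) = 103/201 = 0.5124


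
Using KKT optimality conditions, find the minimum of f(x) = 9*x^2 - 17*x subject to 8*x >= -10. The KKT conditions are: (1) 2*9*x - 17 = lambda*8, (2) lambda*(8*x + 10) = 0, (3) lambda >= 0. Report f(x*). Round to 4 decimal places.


Step 1: Try lambda = 0 (constraint inactive).
Stationarity: 2*9*x - 17 = 0
x* = 17/(2*9) = 17/18 = 0.9444 (rounded; the exact value 17/18 is used below)
Check constraint: 8*0.9444 = 7.5552 >= -10 -- satisfied.
Step 2: Compute optimal value.
f(x*) = 9*(17/18)^2 - 17*(17/18) = -8.0278


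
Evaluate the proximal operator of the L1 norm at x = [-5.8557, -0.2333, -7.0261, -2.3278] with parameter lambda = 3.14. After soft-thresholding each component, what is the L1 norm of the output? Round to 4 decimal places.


Soft-thresholding with lambda = 3.14:
prox(-5.8557) = sign(-5.8557)*max(|-5.8557| - 3.14, 0) = -2.7157
prox(-0.2333) = sign(-0.2333)*max(|-0.2333| - 3.14, 0) = 0.0
prox(-7.0261) = sign(-7.0261)*max(|-7.0261| - 3.14, 0) = -3.8861
prox(-2.3278) = sign(-2.3278)*max(|-2.3278| - 3.14, 0) = 0.0
prox(x) = [-2.7157, 0.0, -3.8861, 0.0]
||prox(x)||_1 = 2.7157 + 0.0 + 3.8861 + 0.0 = 6.6018


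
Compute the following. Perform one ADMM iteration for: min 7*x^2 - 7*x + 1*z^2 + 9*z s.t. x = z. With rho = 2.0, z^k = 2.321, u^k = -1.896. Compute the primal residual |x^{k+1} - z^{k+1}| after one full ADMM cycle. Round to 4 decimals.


ADMM iteration with rho = 2.0, z^k = 2.321, u^k = -1.896
Step 1: x-update.
Minimize 7*x^2 - 7*x + (2.0/2)*(x - 2.321 - 1.896)^2
FOC: (2*7 + 2.0)*x = 7 + 2.0*(2.321 + 1.896)
x^{k+1} = 0.9646
Step 2: z-update.
Minimize 1*z^2 + 9*z + (2.0/2)*(0.9646 - z - 1.896)^2
FOC: (2*1 + 2.0)*z = -9 + 2.0*(0.9646 - 1.896)
z^{k+1} = -2.7157
Step 3: u-update.
u^{k+1} = -1.896 + 0.9646 + 2.7157 = 1.7843
Step 4: Primal residual = |0.9646 + 2.7157| = 3.6803


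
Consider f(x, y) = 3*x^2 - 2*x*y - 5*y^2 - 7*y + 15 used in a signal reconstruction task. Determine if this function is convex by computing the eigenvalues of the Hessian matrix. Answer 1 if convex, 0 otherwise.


The Hessian of f(x,y) = 3*x^2 - 2*x*y - 5*y^2 - 7*y + 15 is:
H = [[6, -2], [-2, -10]]
Trace = 6 - 10 = -4
Determinant = 6*-10 - (-2)^2 = -64
Discriminant = (-4)^2 - 4*-64 = 272.0
Eigenvalues: lambda_1 = -10.2462, lambda_2 = 6.2462
The function is not convex.

0


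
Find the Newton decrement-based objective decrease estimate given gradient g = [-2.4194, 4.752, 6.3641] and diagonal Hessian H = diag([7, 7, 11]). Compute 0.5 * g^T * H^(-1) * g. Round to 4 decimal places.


Step 1: H is diagonal, so H^(-1) * g = [-0.3456, 0.6789, 0.5786].
Step 2: g^T H^(-1) g = sum_i g_i^2 / H_ii
  = (-2.4194)^2/7 + (4.752)^2/7 + (6.3641)^2/11
  = 0.8362 + 3.2259 + 3.682 = 7.7441
Step 3: Objective decrease = 0.5 * g^T H^(-1) g = 3.8721


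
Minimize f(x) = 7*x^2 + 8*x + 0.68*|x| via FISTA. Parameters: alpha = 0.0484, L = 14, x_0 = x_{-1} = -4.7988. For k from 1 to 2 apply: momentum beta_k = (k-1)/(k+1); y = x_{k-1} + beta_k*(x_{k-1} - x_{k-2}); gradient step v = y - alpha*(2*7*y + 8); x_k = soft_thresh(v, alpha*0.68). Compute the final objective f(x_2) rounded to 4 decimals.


FISTA on f(x) = 7*x^2 + 8*x + 0.68*|x|
L = 14, alpha = 0.0484
Iteration 1: beta = 0.0, y = -4.7988 + 0.0*(-4.7988 + 4.7988) = -4.7988
  grad(y) = -59.1832, v = y - alpha*grad = -1.9343
  prox(v) = soft_thresh(-1.9343, 0.0329) = -1.9014
Iteration 2: beta = 0.3333, y = -1.9014 + 0.3333*(-1.9014 + 4.7988) = -0.9356
  grad(y) = -5.0988, v = y - alpha*grad = -0.6888
  prox(v) = soft_thresh(-0.6888, 0.0329) = -0.6559
f(x_2) = 7*(-0.6559)^2 + 8*(-0.6559) + 0.68*|-0.6559| = -1.7897


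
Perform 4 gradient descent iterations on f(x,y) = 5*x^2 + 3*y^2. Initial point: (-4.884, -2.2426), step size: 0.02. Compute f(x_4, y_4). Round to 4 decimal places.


Gradient descent on f(x,y) = 5*x^2 + 3*y^2.
Starting point: (-4.884, -2.2426), alpha = 0.02
Step 1: grad_x = 2*5*-4.884 = -48.84, grad_y = 2*3*-2.2426 = -13.4556
  x_1 = -4.884 - 0.02*-48.84 = -3.9072
  y_1 = -2.2426 - 0.02*-13.4556 = -1.9735
Step 2: grad_x = 2*5*-3.9072 = -39.072, grad_y = 2*3*-1.9735 = -11.8409
  x_2 = -3.9072 - 0.02*-39.072 = -3.1258
  y_2 = -1.9735 - 0.02*-11.8409 = -1.7367
Step 3: grad_x = 2*5*-3.1258 = -31.2576, grad_y = 2*3*-1.7367 = -10.42
  x_3 = -3.1258 - 0.02*-31.2576 = -2.5006
  y_3 = -1.7367 - 0.02*-10.42 = -1.5283
Step 4: grad_x = 2*5*-2.5006 = -25.0061, grad_y = 2*3*-1.5283 = -9.1696
  x_4 = -2.5006 - 0.02*-25.0061 = -2.0005
  y_4 = -1.5283 - 0.02*-9.1696 = -1.3449
f(-2.0005, -1.3449) = 5*(-2.0005)^2 + 3*(-1.3449)^2 = 25.4358


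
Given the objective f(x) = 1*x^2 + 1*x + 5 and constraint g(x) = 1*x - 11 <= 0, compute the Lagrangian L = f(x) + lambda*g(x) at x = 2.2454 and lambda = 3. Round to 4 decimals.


Step 1: Evaluate f(x).
f(2.2454) = 1*2.2454^2 + 1*2.2454 + 5 = 12.2872
Step 2: Evaluate g(x).
g(2.2454) = 1*2.2454 - 11 = -8.7546
Step 3: Compute Lagrangian.
L = 12.2872 + 3*-8.7546 = -13.9766


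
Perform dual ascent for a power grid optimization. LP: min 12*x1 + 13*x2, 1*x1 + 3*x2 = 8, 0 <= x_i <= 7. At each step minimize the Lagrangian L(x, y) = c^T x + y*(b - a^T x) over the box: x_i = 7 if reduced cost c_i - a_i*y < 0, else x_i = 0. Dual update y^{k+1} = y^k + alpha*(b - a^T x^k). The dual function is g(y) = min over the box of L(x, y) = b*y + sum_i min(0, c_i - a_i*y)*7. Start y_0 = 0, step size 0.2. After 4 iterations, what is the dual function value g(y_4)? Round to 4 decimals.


Dual ascent for LP: min 12*x1 + 13*x2, 1*x1 + 3*x2 = 8, 0 <= x_i <= 7
Step 1: y^k = 0.0, reduced costs: (12.0, 13.0)
  x^k = (0.0, 0.0), subgradient = b - a^T x = 8.0
  y^{k+1} = 0.0 + 0.2*8.0 = 1.6
Step 2: y^k = 1.6, reduced costs: (10.4, 8.2)
  x^k = (0.0, 0.0), subgradient = b - a^T x = 8.0
  y^{k+1} = 1.6 + 0.2*8.0 = 3.2
Step 3: y^k = 3.2, reduced costs: (8.8, 3.4)
  x^k = (0.0, 0.0), subgradient = b - a^T x = 8.0
  y^{k+1} = 3.2 + 0.2*8.0 = 4.8
Step 4: y^k = 4.8, reduced costs: (7.2, -1.4)
  x^k = (0.0, 7.0), subgradient = b - a^T x = -13.0
  y^{k+1} = 4.8 + 0.2*-13.0 = 2.2
Dual objective at y_4 = 2.2: reduced costs (9.8, 6.4), box minimizer x = (0.0, 0.0)
g(y_4) = b*y + (c1 - a1*y)*x1 + (c2 - a2*y)*x2 = 8*2.2 + 9.8*0.0 + 6.4*0.0 = 17.6 + 0.0 + 0.0 = 17.6
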